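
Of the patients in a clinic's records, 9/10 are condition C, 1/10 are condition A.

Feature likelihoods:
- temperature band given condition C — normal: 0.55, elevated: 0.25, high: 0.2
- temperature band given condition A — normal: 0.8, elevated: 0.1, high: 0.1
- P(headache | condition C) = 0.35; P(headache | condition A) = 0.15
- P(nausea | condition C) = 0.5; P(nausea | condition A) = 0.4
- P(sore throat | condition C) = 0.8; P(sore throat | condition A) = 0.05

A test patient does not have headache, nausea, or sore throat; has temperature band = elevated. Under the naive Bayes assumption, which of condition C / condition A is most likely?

condition C

condition C: 0.9 × 0.25 × (1−0.35) × (1−0.5) × (1−0.8) = 0.014625
condition A: 0.1 × 0.1 × (1−0.15) × (1−0.4) × (1−0.05) = 0.004845
Highest score → condition C.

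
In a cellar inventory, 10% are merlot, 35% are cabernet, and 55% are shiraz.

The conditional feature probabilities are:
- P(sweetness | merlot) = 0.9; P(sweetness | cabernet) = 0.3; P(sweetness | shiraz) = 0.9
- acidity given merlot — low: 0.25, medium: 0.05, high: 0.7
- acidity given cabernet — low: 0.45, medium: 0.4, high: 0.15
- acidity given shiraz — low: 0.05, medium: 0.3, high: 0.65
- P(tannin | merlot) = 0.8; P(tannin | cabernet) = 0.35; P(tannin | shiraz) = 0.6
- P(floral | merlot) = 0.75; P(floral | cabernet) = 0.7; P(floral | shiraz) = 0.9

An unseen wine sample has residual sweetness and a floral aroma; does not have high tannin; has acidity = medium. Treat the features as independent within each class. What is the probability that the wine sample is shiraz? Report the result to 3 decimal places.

merlot: 0.1 × 0.9 × 0.05 × (1−0.8) × 0.75 = 0.000675
cabernet: 0.35 × 0.3 × 0.4 × (1−0.35) × 0.7 = 0.01911
shiraz: 0.55 × 0.9 × 0.3 × (1−0.6) × 0.9 = 0.05346
P(shiraz | x) = 0.05346 / 0.073245 ≈ 0.730

0.730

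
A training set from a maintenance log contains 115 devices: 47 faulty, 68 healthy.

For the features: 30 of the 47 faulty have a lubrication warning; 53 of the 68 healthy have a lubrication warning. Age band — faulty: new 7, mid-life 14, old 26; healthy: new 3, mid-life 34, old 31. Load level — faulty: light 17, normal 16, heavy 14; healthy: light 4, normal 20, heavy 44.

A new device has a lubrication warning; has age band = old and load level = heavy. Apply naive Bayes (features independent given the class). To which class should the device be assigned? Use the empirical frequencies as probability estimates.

healthy

faulty: (47/115) × (30/47) × (26/47) × (14/47) ≈ 0.0429862
healthy: (68/115) × (53/68) × (31/68) × (44/68) ≈ 0.135949
Highest score → healthy.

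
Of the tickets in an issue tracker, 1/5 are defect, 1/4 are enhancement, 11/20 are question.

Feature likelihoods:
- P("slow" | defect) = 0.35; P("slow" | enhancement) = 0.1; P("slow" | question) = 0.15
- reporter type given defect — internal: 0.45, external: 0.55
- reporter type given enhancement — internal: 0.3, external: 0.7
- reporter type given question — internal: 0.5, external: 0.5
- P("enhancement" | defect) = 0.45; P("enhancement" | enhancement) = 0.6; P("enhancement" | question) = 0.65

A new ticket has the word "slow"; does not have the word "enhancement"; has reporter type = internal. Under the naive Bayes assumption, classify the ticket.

defect: 0.2 × 0.35 × 0.45 × (1−0.45) = 0.017325
enhancement: 0.25 × 0.1 × 0.3 × (1−0.6) = 0.003
question: 0.55 × 0.15 × 0.5 × (1−0.65) = 0.0144375
Highest score → defect.

defect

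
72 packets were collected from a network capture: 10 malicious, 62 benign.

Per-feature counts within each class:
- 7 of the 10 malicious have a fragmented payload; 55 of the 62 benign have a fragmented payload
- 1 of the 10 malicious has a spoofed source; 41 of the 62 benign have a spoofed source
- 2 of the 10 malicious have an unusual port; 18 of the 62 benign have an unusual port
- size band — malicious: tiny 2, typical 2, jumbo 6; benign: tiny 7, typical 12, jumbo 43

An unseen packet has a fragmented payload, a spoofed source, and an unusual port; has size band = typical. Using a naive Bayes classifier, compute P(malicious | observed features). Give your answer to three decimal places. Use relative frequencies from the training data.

malicious: (10/72) × (7/10) × (1/10) × (2/10) × (2/10) ≈ 0.000388889
benign: (62/72) × (55/62) × (41/62) × (18/62) × (12/62) ≈ 0.0283853
P(malicious | x) = 0.000388889 / 0.028774189 ≈ 0.014

0.014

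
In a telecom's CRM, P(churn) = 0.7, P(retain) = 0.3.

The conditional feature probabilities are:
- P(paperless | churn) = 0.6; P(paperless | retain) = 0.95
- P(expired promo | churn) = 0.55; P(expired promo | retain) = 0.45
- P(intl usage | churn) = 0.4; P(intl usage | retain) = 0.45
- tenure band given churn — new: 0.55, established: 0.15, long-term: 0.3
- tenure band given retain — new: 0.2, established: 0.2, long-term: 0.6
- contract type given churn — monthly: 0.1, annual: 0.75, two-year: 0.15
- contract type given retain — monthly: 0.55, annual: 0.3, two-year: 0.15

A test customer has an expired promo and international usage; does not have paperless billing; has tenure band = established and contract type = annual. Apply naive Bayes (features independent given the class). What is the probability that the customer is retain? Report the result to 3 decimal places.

churn: 0.7 × (1−0.6) × 0.55 × 0.4 × 0.15 × 0.75 = 0.00693
retain: 0.3 × (1−0.95) × 0.45 × 0.45 × 0.2 × 0.3 = 0.00018225
P(retain | x) = 0.00018225 / 0.00711225 ≈ 0.026

0.026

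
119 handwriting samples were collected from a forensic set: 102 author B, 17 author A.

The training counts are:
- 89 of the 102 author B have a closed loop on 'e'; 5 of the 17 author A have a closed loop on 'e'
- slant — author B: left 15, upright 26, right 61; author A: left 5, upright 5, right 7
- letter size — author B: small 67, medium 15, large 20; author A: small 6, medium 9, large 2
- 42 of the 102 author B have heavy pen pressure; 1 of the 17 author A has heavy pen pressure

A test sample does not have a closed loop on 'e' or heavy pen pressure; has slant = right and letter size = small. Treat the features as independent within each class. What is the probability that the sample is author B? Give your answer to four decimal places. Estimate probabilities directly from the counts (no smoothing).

author B: (102/119) × (13/102) × (61/102) × (67/102) × (60/102) ≈ 0.0252436
author A: (17/119) × (12/17) × (7/17) × (6/17) × (16/17) ≈ 0.0137929
P(author B | x) = 0.0252436 / 0.0390365 ≈ 0.6467

0.6467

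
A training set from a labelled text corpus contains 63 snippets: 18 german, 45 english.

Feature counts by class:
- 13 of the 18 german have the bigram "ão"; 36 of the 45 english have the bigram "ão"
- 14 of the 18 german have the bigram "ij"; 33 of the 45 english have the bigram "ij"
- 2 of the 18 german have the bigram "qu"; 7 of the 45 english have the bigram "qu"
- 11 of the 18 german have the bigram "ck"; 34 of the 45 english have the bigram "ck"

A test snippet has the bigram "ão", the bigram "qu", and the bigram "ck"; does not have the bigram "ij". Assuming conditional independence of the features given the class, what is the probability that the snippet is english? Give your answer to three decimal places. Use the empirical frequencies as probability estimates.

german: (18/63) × (13/18) × (4/18) × (2/18) × (11/18) ≈ 0.00311364
english: (45/63) × (36/45) × (12/45) × (7/45) × (34/45) ≈ 0.0179095
P(english | x) = 0.0179095 / 0.02102314 ≈ 0.852

0.852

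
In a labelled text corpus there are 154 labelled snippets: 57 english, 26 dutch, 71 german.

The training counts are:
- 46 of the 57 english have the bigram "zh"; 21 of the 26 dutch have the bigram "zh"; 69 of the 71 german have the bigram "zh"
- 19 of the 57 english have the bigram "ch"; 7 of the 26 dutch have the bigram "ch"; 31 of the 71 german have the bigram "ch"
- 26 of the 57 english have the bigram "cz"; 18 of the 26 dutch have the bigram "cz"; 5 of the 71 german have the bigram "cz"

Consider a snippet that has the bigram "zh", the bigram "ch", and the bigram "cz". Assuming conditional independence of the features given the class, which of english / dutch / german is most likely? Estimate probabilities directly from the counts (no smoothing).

english

english: (57/154) × (46/57) × (19/57) × (26/57) ≈ 0.0454166
dutch: (26/154) × (21/26) × (7/26) × (18/26) ≈ 0.0254169
german: (71/154) × (69/71) × (31/71) × (5/71) ≈ 0.0137766
Highest score → english.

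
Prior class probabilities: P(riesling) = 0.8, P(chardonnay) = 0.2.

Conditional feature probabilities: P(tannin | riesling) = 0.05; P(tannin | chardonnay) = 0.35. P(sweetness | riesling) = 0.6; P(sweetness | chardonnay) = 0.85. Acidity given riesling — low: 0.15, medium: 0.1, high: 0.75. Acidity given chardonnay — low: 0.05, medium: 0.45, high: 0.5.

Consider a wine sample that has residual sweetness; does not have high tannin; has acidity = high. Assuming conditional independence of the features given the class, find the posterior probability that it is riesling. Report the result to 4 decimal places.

riesling: 0.8 × (1−0.05) × 0.6 × 0.75 = 0.342
chardonnay: 0.2 × (1−0.35) × 0.85 × 0.5 = 0.05525
P(riesling | x) = 0.342 / 0.39725 ≈ 0.8609

0.8609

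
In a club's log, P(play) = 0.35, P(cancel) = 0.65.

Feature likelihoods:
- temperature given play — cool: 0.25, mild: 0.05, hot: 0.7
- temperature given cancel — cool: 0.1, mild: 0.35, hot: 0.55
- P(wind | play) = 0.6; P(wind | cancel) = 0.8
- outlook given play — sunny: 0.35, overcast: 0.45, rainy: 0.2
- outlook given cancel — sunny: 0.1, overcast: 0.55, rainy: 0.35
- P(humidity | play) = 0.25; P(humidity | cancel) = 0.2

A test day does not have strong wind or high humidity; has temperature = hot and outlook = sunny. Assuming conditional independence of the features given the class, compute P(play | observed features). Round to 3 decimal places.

0.818

play: 0.35 × 0.7 × (1−0.6) × 0.35 × (1−0.25) = 0.025725
cancel: 0.65 × 0.55 × (1−0.8) × 0.1 × (1−0.2) = 0.00572
P(play | x) = 0.025725 / 0.031445 ≈ 0.818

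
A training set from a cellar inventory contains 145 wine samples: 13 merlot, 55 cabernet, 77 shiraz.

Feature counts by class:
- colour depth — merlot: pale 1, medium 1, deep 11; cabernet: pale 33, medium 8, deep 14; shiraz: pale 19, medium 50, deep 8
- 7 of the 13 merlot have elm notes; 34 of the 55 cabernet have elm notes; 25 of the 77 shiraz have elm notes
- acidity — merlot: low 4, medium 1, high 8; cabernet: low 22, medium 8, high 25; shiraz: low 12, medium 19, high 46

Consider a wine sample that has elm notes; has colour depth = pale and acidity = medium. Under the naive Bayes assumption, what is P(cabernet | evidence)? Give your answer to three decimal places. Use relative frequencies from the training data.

0.655

merlot: (13/145) × (1/13) × (7/13) × (1/13) ≈ 0.000285656
cabernet: (55/145) × (33/55) × (34/55) × (8/55) ≈ 0.0204639
shiraz: (77/145) × (19/77) × (25/77) × (19/77) ≈ 0.0104978
P(cabernet | x) = 0.0204639 / 0.031247356 ≈ 0.655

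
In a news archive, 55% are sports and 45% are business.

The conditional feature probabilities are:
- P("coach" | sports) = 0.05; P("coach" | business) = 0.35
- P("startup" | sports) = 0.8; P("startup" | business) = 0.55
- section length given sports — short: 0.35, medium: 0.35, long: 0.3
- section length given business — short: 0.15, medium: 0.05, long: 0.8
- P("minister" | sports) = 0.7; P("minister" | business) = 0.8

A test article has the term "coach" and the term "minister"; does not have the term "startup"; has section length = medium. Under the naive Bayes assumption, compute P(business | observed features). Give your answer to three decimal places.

0.678

sports: 0.55 × 0.05 × (1−0.8) × 0.35 × 0.7 = 0.0013475
business: 0.45 × 0.35 × (1−0.55) × 0.05 × 0.8 = 0.002835
P(business | x) = 0.002835 / 0.0041825 ≈ 0.678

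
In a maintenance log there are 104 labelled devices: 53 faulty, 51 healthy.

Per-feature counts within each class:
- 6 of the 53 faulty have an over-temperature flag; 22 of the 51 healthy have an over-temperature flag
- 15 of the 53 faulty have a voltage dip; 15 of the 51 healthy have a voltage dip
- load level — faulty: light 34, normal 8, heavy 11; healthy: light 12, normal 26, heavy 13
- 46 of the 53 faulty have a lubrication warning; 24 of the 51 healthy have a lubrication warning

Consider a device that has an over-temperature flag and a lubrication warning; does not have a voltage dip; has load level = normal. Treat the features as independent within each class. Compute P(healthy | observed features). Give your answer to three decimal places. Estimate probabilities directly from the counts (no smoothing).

faulty: (53/104) × (6/53) × (38/53) × (8/53) × (46/53) ≈ 0.00541903
healthy: (51/104) × (22/51) × (36/51) × (26/51) × (24/51) ≈ 0.0358233
P(healthy | x) = 0.0358233 / 0.04124233 ≈ 0.869

0.869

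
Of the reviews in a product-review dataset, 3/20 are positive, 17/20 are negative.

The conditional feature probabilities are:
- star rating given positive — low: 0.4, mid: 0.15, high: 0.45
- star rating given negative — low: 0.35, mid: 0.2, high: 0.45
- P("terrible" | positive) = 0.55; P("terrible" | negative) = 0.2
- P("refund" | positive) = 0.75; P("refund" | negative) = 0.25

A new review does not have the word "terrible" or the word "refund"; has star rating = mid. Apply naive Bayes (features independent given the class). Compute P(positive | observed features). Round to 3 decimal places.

positive: 0.15 × 0.15 × (1−0.55) × (1−0.75) = 0.00253125
negative: 0.85 × 0.2 × (1−0.2) × (1−0.25) = 0.102
P(positive | x) = 0.00253125 / 0.10453125 ≈ 0.024

0.024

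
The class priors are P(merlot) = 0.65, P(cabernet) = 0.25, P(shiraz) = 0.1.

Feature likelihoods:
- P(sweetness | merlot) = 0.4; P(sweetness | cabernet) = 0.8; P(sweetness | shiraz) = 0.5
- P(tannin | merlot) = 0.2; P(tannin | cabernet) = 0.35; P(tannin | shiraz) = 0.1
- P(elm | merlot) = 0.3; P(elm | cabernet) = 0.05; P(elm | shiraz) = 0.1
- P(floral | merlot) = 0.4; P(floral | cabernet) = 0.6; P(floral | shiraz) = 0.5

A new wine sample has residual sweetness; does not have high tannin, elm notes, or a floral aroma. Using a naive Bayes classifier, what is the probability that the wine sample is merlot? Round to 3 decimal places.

merlot: 0.65 × 0.4 × (1−0.2) × (1−0.3) × (1−0.4) = 0.08736
cabernet: 0.25 × 0.8 × (1−0.35) × (1−0.05) × (1−0.6) = 0.0494
shiraz: 0.1 × 0.5 × (1−0.1) × (1−0.1) × (1−0.5) = 0.02025
P(merlot | x) = 0.08736 / 0.15701 ≈ 0.556

0.556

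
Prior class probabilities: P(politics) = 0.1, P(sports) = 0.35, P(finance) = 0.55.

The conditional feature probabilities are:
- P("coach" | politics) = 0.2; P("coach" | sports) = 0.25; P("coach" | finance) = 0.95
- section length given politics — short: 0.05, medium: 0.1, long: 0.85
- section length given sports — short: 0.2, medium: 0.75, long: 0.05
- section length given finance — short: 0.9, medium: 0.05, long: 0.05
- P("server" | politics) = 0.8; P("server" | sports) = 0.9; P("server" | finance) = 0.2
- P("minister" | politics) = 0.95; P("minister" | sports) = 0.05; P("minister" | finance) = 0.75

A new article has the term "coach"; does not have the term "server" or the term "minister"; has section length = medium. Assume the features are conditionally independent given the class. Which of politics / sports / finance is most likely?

politics: 0.1 × 0.2 × 0.1 × (1−0.8) × (1−0.95) = 0.00002
sports: 0.35 × 0.25 × 0.75 × (1−0.9) × (1−0.05) = 0.006234375
finance: 0.55 × 0.95 × 0.05 × (1−0.2) × (1−0.75) = 0.005225
Highest score → sports.

sports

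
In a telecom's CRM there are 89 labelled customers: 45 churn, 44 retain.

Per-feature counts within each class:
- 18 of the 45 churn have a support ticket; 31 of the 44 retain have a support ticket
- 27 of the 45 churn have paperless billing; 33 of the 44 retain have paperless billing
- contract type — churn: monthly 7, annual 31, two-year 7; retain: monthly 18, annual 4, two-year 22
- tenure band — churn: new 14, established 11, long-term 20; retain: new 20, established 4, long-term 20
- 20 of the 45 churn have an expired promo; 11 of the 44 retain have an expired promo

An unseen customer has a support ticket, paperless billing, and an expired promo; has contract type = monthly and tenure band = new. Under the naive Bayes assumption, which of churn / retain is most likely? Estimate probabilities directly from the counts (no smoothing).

retain

churn: (45/89) × (18/45) × (27/45) × (7/45) × (14/45) × (20/45) ≈ 0.00261007
retain: (44/89) × (31/44) × (33/44) × (18/44) × (20/44) × (11/44) ≈ 0.0121442
Highest score → retain.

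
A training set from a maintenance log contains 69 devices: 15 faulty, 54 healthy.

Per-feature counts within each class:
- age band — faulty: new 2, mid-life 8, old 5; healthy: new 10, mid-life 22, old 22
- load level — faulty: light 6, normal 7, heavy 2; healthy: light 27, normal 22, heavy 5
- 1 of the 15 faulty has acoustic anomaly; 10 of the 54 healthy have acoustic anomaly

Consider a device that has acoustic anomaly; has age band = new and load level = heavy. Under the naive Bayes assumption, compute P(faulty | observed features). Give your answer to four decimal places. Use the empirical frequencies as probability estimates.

0.0939

faulty: (15/69) × (2/15) × (2/15) × (1/15) ≈ 0.000257649
healthy: (54/69) × (10/54) × (5/54) × (10/54) ≈ 0.00248504
P(faulty | x) = 0.000257649 / 0.002742689 ≈ 0.0939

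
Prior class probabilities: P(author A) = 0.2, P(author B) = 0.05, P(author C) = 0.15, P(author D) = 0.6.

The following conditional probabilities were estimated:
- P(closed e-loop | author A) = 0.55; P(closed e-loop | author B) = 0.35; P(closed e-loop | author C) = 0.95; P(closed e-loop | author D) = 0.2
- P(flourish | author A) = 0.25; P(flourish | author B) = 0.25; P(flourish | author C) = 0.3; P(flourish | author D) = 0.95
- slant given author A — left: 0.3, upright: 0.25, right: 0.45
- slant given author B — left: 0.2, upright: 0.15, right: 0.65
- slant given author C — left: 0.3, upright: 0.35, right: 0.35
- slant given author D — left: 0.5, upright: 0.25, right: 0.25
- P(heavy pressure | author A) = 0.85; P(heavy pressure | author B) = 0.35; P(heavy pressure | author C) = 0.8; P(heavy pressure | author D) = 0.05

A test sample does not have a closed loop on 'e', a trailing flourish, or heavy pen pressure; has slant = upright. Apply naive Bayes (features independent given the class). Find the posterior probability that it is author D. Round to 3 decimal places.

author A: 0.2 × (1−0.55) × (1−0.25) × 0.25 × (1−0.85) = 0.00253125
author B: 0.05 × (1−0.35) × (1−0.25) × 0.15 × (1−0.35) = 0.0023765625
author C: 0.15 × (1−0.95) × (1−0.3) × 0.35 × (1−0.8) = 0.0003675
author D: 0.6 × (1−0.2) × (1−0.95) × 0.25 × (1−0.05) = 0.0057
P(author D | x) = 0.0057 / 0.0109753125 ≈ 0.519

0.519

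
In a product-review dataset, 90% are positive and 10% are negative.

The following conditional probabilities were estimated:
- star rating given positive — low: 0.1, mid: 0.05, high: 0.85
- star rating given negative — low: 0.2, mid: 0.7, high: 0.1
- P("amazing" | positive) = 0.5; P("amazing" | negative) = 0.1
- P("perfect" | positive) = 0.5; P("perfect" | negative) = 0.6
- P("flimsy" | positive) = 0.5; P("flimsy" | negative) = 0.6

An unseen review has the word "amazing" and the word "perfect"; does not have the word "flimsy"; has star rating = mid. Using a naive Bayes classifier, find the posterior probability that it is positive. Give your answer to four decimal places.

positive: 0.9 × 0.05 × 0.5 × 0.5 × (1−0.5) = 0.005625
negative: 0.1 × 0.7 × 0.1 × 0.6 × (1−0.6) = 0.00168
P(positive | x) = 0.005625 / 0.007305 ≈ 0.7700

0.7700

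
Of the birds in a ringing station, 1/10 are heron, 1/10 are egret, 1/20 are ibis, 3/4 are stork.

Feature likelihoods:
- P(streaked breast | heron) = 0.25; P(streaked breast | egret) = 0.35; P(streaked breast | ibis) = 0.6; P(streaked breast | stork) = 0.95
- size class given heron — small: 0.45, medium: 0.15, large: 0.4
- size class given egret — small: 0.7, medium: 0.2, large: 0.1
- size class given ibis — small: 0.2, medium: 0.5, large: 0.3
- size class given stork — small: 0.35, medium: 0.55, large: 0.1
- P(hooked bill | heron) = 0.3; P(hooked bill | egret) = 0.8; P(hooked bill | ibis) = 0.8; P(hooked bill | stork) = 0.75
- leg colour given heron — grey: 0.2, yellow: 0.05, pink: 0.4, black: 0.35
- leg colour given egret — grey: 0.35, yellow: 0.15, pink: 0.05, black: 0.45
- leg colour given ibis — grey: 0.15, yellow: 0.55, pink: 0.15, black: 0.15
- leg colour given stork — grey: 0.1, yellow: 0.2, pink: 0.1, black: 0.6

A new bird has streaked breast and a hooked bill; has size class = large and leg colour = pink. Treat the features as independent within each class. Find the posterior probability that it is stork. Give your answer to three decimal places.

0.688

heron: 0.1 × 0.25 × 0.4 × 0.3 × 0.4 = 0.0012
egret: 0.1 × 0.35 × 0.1 × 0.8 × 0.05 = 0.00014
ibis: 0.05 × 0.6 × 0.3 × 0.8 × 0.15 = 0.00108
stork: 0.75 × 0.95 × 0.1 × 0.75 × 0.1 = 0.00534375
P(stork | x) = 0.00534375 / 0.00776375 ≈ 0.688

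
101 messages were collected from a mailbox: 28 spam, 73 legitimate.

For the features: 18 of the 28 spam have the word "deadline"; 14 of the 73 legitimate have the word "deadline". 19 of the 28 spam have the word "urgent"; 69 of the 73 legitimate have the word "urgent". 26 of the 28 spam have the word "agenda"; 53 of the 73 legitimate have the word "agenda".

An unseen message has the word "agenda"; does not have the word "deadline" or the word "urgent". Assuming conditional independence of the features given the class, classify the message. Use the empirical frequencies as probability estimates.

spam

spam: (28/101) × (10/28) × (9/28) × (26/28) ≈ 0.0295514
legitimate: (73/101) × (59/73) × (4/73) × (53/73) ≈ 0.0232392
Highest score → spam.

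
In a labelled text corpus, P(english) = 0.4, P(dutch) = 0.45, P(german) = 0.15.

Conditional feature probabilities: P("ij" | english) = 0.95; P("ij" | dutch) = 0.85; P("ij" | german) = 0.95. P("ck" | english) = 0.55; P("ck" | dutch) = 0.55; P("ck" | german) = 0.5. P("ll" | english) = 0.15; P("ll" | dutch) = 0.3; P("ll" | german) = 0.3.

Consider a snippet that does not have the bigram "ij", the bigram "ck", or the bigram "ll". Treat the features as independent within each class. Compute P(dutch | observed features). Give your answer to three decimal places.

0.674

english: 0.4 × (1−0.95) × (1−0.55) × (1−0.15) = 0.00765
dutch: 0.45 × (1−0.85) × (1−0.55) × (1−0.3) = 0.0212625
german: 0.15 × (1−0.95) × (1−0.5) × (1−0.3) = 0.002625
P(dutch | x) = 0.0212625 / 0.0315375 ≈ 0.674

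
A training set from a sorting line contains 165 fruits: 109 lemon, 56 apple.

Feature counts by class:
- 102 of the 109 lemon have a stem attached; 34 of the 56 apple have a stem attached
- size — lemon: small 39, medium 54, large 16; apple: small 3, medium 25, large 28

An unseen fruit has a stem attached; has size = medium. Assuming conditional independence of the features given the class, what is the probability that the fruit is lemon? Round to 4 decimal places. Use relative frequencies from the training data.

lemon: (109/165) × (102/109) × (54/109) ≈ 0.306255
apple: (56/165) × (34/56) × (25/56) ≈ 0.0919913
P(lemon | x) = 0.306255 / 0.3982463 ≈ 0.7690

0.7690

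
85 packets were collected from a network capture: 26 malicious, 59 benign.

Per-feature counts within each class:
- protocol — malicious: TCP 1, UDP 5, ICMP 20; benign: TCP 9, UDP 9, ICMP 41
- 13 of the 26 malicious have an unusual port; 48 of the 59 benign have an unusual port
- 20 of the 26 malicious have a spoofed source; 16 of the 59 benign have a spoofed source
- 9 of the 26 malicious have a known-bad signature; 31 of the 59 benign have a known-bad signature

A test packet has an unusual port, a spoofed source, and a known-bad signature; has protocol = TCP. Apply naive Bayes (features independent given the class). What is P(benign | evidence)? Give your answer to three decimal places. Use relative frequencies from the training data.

0.887

malicious: (26/85) × (1/26) × (13/26) × (20/26) × (9/26) ≈ 0.00156631
benign: (59/85) × (9/59) × (48/59) × (16/59) × (31/59) ≈ 0.0122741
P(benign | x) = 0.0122741 / 0.01384041 ≈ 0.887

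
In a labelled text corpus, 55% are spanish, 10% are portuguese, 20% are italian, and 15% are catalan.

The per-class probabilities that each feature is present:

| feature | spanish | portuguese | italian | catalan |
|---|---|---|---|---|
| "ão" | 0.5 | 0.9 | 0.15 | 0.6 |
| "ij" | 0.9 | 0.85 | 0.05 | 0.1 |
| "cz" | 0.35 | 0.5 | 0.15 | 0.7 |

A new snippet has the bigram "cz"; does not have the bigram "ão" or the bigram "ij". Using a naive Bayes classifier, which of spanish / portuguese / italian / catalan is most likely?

spanish: 0.55 × (1−0.5) × (1−0.9) × 0.35 = 0.009625
portuguese: 0.1 × (1−0.9) × (1−0.85) × 0.5 = 0.00075
italian: 0.2 × (1−0.15) × (1−0.05) × 0.15 = 0.024225
catalan: 0.15 × (1−0.6) × (1−0.1) × 0.7 = 0.0378
Highest score → catalan.

catalan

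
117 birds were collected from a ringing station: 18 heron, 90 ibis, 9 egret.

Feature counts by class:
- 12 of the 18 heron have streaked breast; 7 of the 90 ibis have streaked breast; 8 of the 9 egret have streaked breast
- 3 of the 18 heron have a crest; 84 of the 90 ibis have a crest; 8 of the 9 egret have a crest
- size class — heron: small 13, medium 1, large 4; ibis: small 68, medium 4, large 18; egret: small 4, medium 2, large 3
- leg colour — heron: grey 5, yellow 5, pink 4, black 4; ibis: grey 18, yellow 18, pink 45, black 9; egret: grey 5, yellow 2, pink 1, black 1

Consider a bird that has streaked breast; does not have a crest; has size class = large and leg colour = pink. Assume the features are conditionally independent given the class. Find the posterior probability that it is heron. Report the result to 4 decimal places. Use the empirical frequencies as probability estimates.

0.8612

heron: (18/117) × (12/18) × (15/18) × (4/18) × (4/18) ≈ 0.00422074
ibis: (90/117) × (7/90) × (6/90) × (18/90) × (45/90) ≈ 0.00039886
egret: (9/117) × (8/9) × (1/9) × (3/9) × (1/9) ≈ 0.000281383
P(heron | x) = 0.00422074 / 0.004900983 ≈ 0.8612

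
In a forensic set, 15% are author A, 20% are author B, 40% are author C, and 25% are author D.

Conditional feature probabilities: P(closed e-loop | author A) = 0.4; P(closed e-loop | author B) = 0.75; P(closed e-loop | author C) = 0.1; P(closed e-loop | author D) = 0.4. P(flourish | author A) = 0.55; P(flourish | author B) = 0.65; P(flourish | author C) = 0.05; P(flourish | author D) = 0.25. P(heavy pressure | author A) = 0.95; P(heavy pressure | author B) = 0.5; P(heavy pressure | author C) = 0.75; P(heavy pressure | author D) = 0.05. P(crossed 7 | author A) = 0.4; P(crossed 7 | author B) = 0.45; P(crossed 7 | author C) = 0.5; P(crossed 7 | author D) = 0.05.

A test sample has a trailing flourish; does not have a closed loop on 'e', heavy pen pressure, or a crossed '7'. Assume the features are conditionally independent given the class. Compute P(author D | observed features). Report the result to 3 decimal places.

author A: 0.15 × (1−0.4) × 0.55 × (1−0.95) × (1−0.4) = 0.001485
author B: 0.2 × (1−0.75) × 0.65 × (1−0.5) × (1−0.45) = 0.0089375
author C: 0.4 × (1−0.1) × 0.05 × (1−0.75) × (1−0.5) = 0.00225
author D: 0.25 × (1−0.4) × 0.25 × (1−0.05) × (1−0.05) = 0.03384375
P(author D | x) = 0.03384375 / 0.04651625 ≈ 0.728

0.728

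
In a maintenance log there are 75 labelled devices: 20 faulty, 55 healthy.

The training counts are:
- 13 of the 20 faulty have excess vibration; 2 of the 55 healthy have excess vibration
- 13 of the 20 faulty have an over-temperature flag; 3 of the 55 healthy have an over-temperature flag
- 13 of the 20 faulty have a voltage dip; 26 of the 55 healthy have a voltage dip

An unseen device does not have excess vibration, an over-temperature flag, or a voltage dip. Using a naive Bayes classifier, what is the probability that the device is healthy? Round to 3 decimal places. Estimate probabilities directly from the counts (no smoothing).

faulty: (20/75) × (7/20) × (7/20) × (7/20) ≈ 0.0114333
healthy: (55/75) × (53/55) × (52/55) × (29/55) ≈ 0.352282
P(healthy | x) = 0.352282 / 0.3637153 ≈ 0.969

0.969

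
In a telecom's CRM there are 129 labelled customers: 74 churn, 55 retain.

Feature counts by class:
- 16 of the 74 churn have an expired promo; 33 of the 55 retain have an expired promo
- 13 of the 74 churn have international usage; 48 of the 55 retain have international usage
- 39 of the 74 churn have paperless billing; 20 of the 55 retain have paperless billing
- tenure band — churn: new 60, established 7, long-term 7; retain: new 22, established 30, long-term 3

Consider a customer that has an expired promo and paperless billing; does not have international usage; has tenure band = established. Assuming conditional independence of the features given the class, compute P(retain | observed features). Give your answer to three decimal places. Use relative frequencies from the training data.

churn: (74/129) × (16/74) × (61/74) × (39/74) × (7/74) ≈ 0.00509715
retain: (55/129) × (33/55) × (7/55) × (20/55) × (30/55) ≈ 0.00645781
P(retain | x) = 0.00645781 / 0.01155496 ≈ 0.559

0.559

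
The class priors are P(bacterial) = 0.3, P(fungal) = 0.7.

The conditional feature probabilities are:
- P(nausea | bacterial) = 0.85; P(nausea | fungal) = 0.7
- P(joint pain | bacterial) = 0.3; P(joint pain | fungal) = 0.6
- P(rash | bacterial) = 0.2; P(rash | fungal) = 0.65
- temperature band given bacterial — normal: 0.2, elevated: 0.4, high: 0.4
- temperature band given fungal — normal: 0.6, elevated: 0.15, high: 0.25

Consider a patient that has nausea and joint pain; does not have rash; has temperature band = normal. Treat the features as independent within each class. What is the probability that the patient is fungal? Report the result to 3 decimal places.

bacterial: 0.3 × 0.85 × 0.3 × (1−0.2) × 0.2 = 0.01224
fungal: 0.7 × 0.7 × 0.6 × (1−0.65) × 0.6 = 0.06174
P(fungal | x) = 0.06174 / 0.07398 ≈ 0.835

0.835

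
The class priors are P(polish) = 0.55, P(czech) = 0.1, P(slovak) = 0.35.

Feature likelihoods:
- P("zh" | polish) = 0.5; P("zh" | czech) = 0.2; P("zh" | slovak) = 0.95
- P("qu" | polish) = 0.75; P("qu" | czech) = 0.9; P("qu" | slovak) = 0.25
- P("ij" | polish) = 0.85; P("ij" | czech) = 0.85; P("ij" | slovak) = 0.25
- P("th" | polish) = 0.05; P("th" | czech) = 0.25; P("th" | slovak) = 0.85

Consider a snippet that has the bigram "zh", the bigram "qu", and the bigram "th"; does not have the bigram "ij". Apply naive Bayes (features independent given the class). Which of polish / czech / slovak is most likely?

polish: 0.55 × 0.5 × 0.75 × (1−0.85) × 0.05 = 0.001546875
czech: 0.1 × 0.2 × 0.9 × (1−0.85) × 0.25 = 0.000675
slovak: 0.35 × 0.95 × 0.25 × (1−0.25) × 0.85 = 0.0529921875
Highest score → slovak.

slovak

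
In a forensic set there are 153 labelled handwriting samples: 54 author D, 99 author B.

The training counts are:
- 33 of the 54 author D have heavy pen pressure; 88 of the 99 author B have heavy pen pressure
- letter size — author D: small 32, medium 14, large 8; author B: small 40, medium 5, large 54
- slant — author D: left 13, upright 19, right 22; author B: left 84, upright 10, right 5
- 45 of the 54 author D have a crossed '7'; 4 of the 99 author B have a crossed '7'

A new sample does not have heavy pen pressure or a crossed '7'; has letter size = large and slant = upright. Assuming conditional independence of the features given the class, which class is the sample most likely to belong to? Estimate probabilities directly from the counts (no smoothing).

author B

author D: (54/153) × (21/54) × (8/54) × (19/54) × (9/54) ≈ 0.00119243
author B: (99/153) × (11/99) × (54/99) × (10/99) × (95/99) ≈ 0.00380113
Highest score → author B.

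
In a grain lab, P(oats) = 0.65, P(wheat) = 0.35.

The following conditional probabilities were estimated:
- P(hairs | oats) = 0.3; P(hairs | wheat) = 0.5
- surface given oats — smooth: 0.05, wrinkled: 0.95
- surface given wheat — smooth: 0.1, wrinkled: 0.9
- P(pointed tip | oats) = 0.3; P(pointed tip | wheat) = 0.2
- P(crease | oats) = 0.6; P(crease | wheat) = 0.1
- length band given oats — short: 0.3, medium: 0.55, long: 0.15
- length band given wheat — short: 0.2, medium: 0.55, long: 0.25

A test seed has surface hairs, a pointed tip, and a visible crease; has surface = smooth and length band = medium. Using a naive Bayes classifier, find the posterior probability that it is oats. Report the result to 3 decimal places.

0.834

oats: 0.65 × 0.3 × 0.05 × 0.3 × 0.6 × 0.55 = 0.00096525
wheat: 0.35 × 0.5 × 0.1 × 0.2 × 0.1 × 0.55 = 0.0001925
P(oats | x) = 0.00096525 / 0.00115775 ≈ 0.834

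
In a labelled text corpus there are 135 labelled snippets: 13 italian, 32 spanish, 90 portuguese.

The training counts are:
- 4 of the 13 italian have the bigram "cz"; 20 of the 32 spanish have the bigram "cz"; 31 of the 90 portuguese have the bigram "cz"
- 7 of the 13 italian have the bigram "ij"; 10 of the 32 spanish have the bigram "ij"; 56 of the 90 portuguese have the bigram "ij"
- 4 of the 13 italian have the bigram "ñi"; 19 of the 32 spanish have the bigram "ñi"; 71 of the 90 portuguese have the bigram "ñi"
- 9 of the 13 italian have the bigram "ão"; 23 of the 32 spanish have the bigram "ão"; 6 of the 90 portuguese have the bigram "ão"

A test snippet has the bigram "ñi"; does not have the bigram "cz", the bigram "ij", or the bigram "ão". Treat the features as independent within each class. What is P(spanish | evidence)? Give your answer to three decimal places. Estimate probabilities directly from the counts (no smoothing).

italian: (13/135) × (9/13) × (6/13) × (4/13) × (4/13) ≈ 0.00291306
spanish: (32/135) × (12/32) × (22/32) × (19/32) × (9/32) = 0.010205078125
portuguese: (90/135) × (59/90) × (34/90) × (71/90) × (84/90) ≈ 0.121565
P(spanish | x) = 0.010205078125 / 0.134683138125 ≈ 0.076

0.076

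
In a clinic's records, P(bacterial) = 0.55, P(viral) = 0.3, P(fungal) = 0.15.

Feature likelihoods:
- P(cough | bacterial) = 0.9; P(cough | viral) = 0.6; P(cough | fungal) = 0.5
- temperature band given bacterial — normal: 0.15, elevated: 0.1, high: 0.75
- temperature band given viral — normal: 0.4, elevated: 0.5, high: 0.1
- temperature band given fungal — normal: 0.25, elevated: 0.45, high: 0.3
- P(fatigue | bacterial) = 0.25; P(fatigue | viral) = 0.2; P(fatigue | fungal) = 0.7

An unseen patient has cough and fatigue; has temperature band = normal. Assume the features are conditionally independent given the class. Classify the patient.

bacterial: 0.55 × 0.9 × 0.15 × 0.25 = 0.0185625
viral: 0.3 × 0.6 × 0.4 × 0.2 = 0.0144
fungal: 0.15 × 0.5 × 0.25 × 0.7 = 0.013125
Highest score → bacterial.

bacterial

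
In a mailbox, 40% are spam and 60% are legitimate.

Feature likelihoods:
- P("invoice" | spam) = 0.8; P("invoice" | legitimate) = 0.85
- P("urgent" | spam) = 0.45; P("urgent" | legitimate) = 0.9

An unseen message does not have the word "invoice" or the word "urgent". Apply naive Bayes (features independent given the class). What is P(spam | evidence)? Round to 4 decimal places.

spam: 0.4 × (1−0.8) × (1−0.45) = 0.044
legitimate: 0.6 × (1−0.85) × (1−0.9) = 0.009
P(spam | x) = 0.044 / 0.053 ≈ 0.8302

0.8302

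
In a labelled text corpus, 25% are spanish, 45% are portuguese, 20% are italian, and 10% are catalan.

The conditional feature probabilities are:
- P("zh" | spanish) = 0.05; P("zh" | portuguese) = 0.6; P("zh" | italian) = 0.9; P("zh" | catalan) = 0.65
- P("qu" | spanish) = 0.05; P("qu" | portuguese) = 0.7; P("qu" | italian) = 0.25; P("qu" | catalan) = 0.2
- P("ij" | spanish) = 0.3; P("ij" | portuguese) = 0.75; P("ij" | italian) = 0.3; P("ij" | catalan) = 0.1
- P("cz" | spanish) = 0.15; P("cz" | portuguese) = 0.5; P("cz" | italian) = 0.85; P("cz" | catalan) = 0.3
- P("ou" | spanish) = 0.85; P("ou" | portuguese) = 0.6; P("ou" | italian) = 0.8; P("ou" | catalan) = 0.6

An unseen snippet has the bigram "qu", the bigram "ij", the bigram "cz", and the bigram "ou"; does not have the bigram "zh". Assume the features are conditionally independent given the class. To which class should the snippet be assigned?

portuguese

spanish: 0.25 × (1−0.05) × 0.05 × 0.3 × 0.15 × 0.85 = 0.00045421875
portuguese: 0.45 × (1−0.6) × 0.7 × 0.75 × 0.5 × 0.6 = 0.02835
italian: 0.2 × (1−0.9) × 0.25 × 0.3 × 0.85 × 0.8 = 0.00102
catalan: 0.1 × (1−0.65) × 0.2 × 0.1 × 0.3 × 0.6 = 0.000126
Highest score → portuguese.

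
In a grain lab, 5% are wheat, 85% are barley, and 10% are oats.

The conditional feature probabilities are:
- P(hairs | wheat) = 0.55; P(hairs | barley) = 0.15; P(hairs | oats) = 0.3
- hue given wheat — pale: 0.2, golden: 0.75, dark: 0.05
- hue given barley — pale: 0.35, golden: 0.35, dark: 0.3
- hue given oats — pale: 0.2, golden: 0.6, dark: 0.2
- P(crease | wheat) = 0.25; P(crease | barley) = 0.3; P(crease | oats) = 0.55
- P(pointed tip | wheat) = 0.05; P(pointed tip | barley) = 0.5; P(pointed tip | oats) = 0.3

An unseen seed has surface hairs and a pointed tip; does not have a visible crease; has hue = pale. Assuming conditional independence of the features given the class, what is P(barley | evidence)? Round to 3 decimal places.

wheat: 0.05 × 0.55 × 0.2 × (1−0.25) × 0.05 = 0.00020625
barley: 0.85 × 0.15 × 0.35 × (1−0.3) × 0.5 = 0.01561875
oats: 0.1 × 0.3 × 0.2 × (1−0.55) × 0.3 = 0.00081
P(barley | x) = 0.01561875 / 0.016635 ≈ 0.939

0.939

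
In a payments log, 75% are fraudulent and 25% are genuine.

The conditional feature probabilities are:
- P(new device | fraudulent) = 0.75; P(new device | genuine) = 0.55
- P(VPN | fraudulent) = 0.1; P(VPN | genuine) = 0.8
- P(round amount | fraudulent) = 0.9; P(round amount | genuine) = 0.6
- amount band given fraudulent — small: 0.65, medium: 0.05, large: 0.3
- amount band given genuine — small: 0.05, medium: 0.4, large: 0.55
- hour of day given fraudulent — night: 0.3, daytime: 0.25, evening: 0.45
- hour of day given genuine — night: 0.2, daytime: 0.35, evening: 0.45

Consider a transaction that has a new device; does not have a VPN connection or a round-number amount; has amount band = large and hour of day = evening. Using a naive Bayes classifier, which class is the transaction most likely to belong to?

fraudulent

fraudulent: 0.75 × 0.75 × (1−0.1) × (1−0.9) × 0.3 × 0.45 = 0.006834375
genuine: 0.25 × 0.55 × (1−0.8) × (1−0.6) × 0.55 × 0.45 = 0.0027225
Highest score → fraudulent.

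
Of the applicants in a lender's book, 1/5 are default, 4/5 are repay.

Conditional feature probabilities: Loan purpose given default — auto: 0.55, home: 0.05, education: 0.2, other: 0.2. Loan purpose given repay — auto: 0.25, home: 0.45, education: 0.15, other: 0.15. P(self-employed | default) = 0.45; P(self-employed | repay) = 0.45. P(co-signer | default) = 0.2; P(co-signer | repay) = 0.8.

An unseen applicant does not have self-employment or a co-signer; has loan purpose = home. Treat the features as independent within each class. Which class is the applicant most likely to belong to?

default: 0.2 × 0.05 × (1−0.45) × (1−0.2) = 0.0044
repay: 0.8 × 0.45 × (1−0.45) × (1−0.8) = 0.0396
Highest score → repay.

repay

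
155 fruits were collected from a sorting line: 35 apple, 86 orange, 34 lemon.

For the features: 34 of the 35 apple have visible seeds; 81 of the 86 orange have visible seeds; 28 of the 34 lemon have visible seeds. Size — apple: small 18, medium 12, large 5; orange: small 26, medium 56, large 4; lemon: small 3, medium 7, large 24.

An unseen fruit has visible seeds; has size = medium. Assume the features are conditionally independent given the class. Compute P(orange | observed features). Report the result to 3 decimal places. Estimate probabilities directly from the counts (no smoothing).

0.752

apple: (35/155) × (34/35) × (12/35) ≈ 0.0752074
orange: (86/155) × (81/86) × (56/86) ≈ 0.340285
lemon: (34/155) × (28/34) × (7/34) ≈ 0.0371917
P(orange | x) = 0.340285 / 0.4526841 ≈ 0.752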